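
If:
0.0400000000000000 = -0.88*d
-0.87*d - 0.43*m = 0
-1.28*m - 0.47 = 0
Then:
No Solution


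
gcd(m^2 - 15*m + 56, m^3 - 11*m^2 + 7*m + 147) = m - 7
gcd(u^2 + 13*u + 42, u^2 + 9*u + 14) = u + 7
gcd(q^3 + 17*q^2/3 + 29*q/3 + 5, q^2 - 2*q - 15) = q + 3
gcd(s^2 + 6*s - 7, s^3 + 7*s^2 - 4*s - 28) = s + 7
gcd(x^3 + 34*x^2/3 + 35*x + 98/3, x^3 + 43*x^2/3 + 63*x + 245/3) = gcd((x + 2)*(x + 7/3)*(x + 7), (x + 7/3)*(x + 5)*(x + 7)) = x^2 + 28*x/3 + 49/3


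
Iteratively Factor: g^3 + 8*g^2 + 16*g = (g + 4)*(g^2 + 4*g) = (g + 4)^2*(g)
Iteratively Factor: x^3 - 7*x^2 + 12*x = (x)*(x^2 - 7*x + 12) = x*(x - 4)*(x - 3)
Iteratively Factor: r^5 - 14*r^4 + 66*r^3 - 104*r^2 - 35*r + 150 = (r - 5)*(r^4 - 9*r^3 + 21*r^2 + r - 30) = (r - 5)*(r + 1)*(r^3 - 10*r^2 + 31*r - 30) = (r - 5)^2*(r + 1)*(r^2 - 5*r + 6) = (r - 5)^2*(r - 2)*(r + 1)*(r - 3)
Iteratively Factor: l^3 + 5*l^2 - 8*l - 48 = (l + 4)*(l^2 + l - 12) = (l - 3)*(l + 4)*(l + 4)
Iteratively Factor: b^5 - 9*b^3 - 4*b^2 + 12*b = (b + 2)*(b^4 - 2*b^3 - 5*b^2 + 6*b) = (b - 3)*(b + 2)*(b^3 + b^2 - 2*b) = (b - 3)*(b + 2)^2*(b^2 - b) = (b - 3)*(b - 1)*(b + 2)^2*(b)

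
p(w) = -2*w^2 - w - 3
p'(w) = -4*w - 1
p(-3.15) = -19.70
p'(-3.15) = 11.60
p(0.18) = -3.24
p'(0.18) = -1.72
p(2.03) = -13.27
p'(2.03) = -9.12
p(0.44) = -3.83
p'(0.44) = -2.76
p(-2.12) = -9.87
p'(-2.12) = 7.48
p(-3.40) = -22.72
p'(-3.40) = 12.60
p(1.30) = -7.68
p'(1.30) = -6.20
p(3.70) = -34.08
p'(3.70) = -15.80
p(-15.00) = -438.00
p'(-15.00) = 59.00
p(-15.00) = -438.00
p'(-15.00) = 59.00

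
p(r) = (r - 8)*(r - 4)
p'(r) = 2*r - 12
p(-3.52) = 86.63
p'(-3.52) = -19.04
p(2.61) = 7.49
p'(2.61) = -6.78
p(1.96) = 12.32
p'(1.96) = -8.08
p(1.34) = 17.72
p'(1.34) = -9.32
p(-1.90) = 58.41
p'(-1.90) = -15.80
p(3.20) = 3.84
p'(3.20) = -5.60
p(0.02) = 31.76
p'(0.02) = -11.96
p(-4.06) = 97.20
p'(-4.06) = -20.12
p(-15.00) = 437.00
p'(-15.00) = -42.00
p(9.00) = 5.00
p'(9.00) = 6.00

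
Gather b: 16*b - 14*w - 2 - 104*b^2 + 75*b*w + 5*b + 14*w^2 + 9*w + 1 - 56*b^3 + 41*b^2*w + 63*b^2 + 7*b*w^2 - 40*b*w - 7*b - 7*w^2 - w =-56*b^3 + b^2*(41*w - 41) + b*(7*w^2 + 35*w + 14) + 7*w^2 - 6*w - 1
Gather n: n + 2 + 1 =n + 3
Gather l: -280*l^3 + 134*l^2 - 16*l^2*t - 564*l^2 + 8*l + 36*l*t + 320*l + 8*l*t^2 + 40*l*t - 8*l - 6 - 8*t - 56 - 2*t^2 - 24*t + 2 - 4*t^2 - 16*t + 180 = -280*l^3 + l^2*(-16*t - 430) + l*(8*t^2 + 76*t + 320) - 6*t^2 - 48*t + 120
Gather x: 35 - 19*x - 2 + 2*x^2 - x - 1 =2*x^2 - 20*x + 32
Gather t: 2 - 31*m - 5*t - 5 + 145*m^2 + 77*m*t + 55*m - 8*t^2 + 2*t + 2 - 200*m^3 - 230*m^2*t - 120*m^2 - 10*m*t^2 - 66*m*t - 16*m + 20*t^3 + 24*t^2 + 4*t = -200*m^3 + 25*m^2 + 8*m + 20*t^3 + t^2*(16 - 10*m) + t*(-230*m^2 + 11*m + 1) - 1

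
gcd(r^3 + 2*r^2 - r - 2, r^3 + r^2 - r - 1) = r^2 - 1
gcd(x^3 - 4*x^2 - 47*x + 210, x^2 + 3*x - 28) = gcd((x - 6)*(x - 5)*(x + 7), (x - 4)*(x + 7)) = x + 7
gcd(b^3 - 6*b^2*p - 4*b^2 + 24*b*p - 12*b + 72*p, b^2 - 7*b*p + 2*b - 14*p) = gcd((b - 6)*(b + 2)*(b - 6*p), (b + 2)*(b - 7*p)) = b + 2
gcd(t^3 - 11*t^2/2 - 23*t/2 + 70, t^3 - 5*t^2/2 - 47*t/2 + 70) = t - 4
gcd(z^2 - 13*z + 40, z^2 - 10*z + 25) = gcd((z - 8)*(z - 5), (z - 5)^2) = z - 5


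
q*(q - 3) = q^2 - 3*q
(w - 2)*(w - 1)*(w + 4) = w^3 + w^2 - 10*w + 8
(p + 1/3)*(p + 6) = p^2 + 19*p/3 + 2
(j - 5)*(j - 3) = j^2 - 8*j + 15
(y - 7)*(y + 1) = y^2 - 6*y - 7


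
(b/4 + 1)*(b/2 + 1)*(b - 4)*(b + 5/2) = b^4/8 + 9*b^3/16 - 11*b^2/8 - 9*b - 10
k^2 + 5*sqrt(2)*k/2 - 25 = (k - 5*sqrt(2)/2)*(k + 5*sqrt(2))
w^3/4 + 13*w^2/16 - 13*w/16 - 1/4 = (w/4 + 1)*(w - 1)*(w + 1/4)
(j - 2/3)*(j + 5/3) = j^2 + j - 10/9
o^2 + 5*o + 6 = (o + 2)*(o + 3)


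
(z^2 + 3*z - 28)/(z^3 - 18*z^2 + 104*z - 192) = (z + 7)/(z^2 - 14*z + 48)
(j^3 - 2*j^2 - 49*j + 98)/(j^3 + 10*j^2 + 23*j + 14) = (j^2 - 9*j + 14)/(j^2 + 3*j + 2)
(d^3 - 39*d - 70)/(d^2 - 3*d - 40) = (d^2 - 5*d - 14)/(d - 8)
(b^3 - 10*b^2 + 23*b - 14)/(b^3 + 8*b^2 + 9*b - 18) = (b^2 - 9*b + 14)/(b^2 + 9*b + 18)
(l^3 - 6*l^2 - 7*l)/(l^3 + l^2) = (l - 7)/l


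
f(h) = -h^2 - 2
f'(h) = -2*h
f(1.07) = -3.14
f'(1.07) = -2.14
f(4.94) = -26.40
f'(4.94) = -9.88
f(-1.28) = -3.64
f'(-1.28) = 2.56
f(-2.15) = -6.62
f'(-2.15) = 4.30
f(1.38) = -3.90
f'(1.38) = -2.76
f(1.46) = -4.13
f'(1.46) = -2.92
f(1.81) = -5.28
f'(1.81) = -3.62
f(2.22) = -6.93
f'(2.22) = -4.44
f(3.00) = -11.00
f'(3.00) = -6.00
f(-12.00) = -146.00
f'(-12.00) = 24.00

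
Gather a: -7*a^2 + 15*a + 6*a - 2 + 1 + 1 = -7*a^2 + 21*a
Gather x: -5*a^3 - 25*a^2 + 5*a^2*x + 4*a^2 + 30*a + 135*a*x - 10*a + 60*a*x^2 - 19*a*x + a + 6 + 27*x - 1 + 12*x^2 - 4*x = -5*a^3 - 21*a^2 + 21*a + x^2*(60*a + 12) + x*(5*a^2 + 116*a + 23) + 5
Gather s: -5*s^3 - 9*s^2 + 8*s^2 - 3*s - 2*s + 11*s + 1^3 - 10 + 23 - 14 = -5*s^3 - s^2 + 6*s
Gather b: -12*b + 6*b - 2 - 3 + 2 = -6*b - 3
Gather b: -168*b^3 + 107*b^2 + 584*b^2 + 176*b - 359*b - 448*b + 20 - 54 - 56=-168*b^3 + 691*b^2 - 631*b - 90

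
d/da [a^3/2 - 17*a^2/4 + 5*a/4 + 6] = 3*a^2/2 - 17*a/2 + 5/4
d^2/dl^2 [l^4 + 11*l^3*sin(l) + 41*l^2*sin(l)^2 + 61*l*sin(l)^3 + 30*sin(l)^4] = -11*l^3*sin(l) - 164*l^2*sin(l)^2 + 66*l^2*cos(l) + 94*l^2 - 549*l*sin(l)^3 + 328*l*sin(l)*cos(l) + 432*l*sin(l) - 480*sin(l)^4 + 366*sin(l)^2*cos(l) + 442*sin(l)^2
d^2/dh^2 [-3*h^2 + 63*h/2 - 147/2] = -6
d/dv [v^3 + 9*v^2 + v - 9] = 3*v^2 + 18*v + 1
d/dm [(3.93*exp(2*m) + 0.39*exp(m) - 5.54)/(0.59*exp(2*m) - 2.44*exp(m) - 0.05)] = (-9.8193*exp(2*m) + 6.1442*exp(m) - 13.5371)*exp(m)/(0.3481*exp(4*m) - 2.8792*exp(3*m) + 5.8946*exp(2*m) + 0.244*exp(m) + 0.0025)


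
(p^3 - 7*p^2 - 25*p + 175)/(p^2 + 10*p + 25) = (p^2 - 12*p + 35)/(p + 5)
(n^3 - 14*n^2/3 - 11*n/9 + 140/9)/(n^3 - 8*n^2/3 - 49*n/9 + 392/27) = 3*(3*n^2 - 7*n - 20)/(9*n^2 - 3*n - 56)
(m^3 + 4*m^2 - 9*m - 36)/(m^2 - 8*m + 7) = (m^3 + 4*m^2 - 9*m - 36)/(m^2 - 8*m + 7)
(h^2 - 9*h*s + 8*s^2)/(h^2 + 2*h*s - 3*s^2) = (h - 8*s)/(h + 3*s)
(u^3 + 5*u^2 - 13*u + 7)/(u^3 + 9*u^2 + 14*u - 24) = (u^2 + 6*u - 7)/(u^2 + 10*u + 24)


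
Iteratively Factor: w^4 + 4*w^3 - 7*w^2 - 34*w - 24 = (w + 1)*(w^3 + 3*w^2 - 10*w - 24) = (w - 3)*(w + 1)*(w^2 + 6*w + 8) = (w - 3)*(w + 1)*(w + 4)*(w + 2)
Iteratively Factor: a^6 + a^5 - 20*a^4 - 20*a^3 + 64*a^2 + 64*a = (a + 1)*(a^5 - 20*a^3 + 64*a) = (a + 1)*(a + 4)*(a^4 - 4*a^3 - 4*a^2 + 16*a) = (a + 1)*(a + 2)*(a + 4)*(a^3 - 6*a^2 + 8*a) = (a - 2)*(a + 1)*(a + 2)*(a + 4)*(a^2 - 4*a) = (a - 4)*(a - 2)*(a + 1)*(a + 2)*(a + 4)*(a)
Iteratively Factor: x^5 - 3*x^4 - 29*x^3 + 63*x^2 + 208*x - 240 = (x - 5)*(x^4 + 2*x^3 - 19*x^2 - 32*x + 48) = (x - 5)*(x + 3)*(x^3 - x^2 - 16*x + 16) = (x - 5)*(x + 3)*(x + 4)*(x^2 - 5*x + 4) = (x - 5)*(x - 4)*(x + 3)*(x + 4)*(x - 1)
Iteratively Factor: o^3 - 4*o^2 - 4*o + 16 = (o + 2)*(o^2 - 6*o + 8) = (o - 4)*(o + 2)*(o - 2)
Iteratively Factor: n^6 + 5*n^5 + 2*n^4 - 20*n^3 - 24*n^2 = (n + 3)*(n^5 + 2*n^4 - 4*n^3 - 8*n^2) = (n + 2)*(n + 3)*(n^4 - 4*n^2) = n*(n + 2)*(n + 3)*(n^3 - 4*n) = n*(n + 2)^2*(n + 3)*(n^2 - 2*n) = n^2*(n + 2)^2*(n + 3)*(n - 2)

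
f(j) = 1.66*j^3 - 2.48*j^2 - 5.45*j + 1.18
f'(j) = 4.98*j^2 - 4.96*j - 5.45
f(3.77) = 34.33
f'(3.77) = 46.63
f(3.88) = 39.66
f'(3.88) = 50.28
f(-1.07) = 2.14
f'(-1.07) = 5.56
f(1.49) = -6.96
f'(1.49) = -1.78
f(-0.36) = 2.74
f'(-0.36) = -3.02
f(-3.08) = -54.06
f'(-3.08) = 57.07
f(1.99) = -6.40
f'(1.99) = 4.40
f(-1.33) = 0.14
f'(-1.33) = 9.96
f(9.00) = 961.39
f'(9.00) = 353.29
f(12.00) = 2447.14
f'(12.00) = 652.15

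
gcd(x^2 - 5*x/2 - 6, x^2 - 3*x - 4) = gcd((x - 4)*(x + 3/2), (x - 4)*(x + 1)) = x - 4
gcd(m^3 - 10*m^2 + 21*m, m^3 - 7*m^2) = m^2 - 7*m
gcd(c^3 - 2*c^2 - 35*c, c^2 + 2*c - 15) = c + 5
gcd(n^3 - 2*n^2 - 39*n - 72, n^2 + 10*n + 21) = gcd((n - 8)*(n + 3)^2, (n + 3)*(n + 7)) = n + 3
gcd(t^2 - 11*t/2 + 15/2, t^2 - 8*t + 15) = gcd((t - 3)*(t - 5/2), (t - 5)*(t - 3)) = t - 3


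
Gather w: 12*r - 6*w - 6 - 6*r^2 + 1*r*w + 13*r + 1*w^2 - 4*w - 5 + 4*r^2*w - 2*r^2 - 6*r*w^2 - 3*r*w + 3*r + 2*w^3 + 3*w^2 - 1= -8*r^2 + 28*r + 2*w^3 + w^2*(4 - 6*r) + w*(4*r^2 - 2*r - 10) - 12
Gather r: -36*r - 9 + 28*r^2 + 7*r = 28*r^2 - 29*r - 9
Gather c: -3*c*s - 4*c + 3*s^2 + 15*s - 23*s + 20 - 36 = c*(-3*s - 4) + 3*s^2 - 8*s - 16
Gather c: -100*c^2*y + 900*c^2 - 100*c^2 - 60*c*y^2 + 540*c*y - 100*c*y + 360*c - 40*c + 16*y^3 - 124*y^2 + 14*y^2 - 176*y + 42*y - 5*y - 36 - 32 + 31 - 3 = c^2*(800 - 100*y) + c*(-60*y^2 + 440*y + 320) + 16*y^3 - 110*y^2 - 139*y - 40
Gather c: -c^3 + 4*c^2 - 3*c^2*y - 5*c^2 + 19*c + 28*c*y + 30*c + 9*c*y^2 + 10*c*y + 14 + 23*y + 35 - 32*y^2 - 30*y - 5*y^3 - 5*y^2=-c^3 + c^2*(-3*y - 1) + c*(9*y^2 + 38*y + 49) - 5*y^3 - 37*y^2 - 7*y + 49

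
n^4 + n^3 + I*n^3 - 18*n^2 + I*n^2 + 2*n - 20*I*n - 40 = (n - 4)*(n + 5)*(n - I)*(n + 2*I)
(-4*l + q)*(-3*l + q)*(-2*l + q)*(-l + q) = 24*l^4 - 50*l^3*q + 35*l^2*q^2 - 10*l*q^3 + q^4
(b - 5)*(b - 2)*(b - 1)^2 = b^4 - 9*b^3 + 25*b^2 - 27*b + 10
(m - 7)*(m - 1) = m^2 - 8*m + 7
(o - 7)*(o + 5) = o^2 - 2*o - 35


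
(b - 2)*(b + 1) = b^2 - b - 2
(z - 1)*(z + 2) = z^2 + z - 2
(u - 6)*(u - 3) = u^2 - 9*u + 18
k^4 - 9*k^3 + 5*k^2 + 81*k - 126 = (k - 7)*(k - 3)*(k - 2)*(k + 3)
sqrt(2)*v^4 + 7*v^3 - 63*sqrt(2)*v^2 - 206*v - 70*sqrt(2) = (v - 5*sqrt(2))*(v + sqrt(2))*(v + 7*sqrt(2))*(sqrt(2)*v + 1)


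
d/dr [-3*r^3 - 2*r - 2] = -9*r^2 - 2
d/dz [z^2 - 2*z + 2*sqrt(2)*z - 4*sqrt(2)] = 2*z - 2 + 2*sqrt(2)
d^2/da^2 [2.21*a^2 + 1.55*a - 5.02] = 4.42000000000000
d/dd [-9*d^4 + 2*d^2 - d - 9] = -36*d^3 + 4*d - 1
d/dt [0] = 0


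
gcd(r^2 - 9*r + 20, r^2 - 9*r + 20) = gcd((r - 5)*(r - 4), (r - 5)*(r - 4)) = r^2 - 9*r + 20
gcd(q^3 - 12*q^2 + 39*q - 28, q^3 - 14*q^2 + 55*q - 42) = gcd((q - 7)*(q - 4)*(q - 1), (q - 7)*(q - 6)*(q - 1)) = q^2 - 8*q + 7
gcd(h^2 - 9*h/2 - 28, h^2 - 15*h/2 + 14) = 1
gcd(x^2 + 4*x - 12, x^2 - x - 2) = x - 2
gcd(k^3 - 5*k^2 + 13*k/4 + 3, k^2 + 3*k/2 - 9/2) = k - 3/2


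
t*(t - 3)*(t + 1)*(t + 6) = t^4 + 4*t^3 - 15*t^2 - 18*t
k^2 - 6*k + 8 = (k - 4)*(k - 2)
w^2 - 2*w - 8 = (w - 4)*(w + 2)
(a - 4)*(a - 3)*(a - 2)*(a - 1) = a^4 - 10*a^3 + 35*a^2 - 50*a + 24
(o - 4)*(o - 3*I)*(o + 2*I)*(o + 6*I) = o^4 - 4*o^3 + 5*I*o^3 + 12*o^2 - 20*I*o^2 - 48*o + 36*I*o - 144*I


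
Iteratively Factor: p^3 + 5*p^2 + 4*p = (p + 4)*(p^2 + p) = (p + 1)*(p + 4)*(p)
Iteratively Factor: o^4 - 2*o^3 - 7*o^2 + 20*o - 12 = (o - 2)*(o^3 - 7*o + 6) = (o - 2)^2*(o^2 + 2*o - 3) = (o - 2)^2*(o + 3)*(o - 1)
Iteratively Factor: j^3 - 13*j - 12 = (j + 1)*(j^2 - j - 12) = (j + 1)*(j + 3)*(j - 4)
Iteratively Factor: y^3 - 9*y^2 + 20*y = (y - 5)*(y^2 - 4*y) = (y - 5)*(y - 4)*(y)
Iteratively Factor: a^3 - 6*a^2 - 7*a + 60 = (a - 4)*(a^2 - 2*a - 15) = (a - 5)*(a - 4)*(a + 3)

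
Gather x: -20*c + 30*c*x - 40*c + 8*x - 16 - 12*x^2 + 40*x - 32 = -60*c - 12*x^2 + x*(30*c + 48) - 48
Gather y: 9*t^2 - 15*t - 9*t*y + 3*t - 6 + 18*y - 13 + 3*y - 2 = 9*t^2 - 12*t + y*(21 - 9*t) - 21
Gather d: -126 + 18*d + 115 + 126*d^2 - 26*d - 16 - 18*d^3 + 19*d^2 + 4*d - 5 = -18*d^3 + 145*d^2 - 4*d - 32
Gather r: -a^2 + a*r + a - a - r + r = -a^2 + a*r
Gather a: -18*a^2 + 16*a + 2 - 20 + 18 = -18*a^2 + 16*a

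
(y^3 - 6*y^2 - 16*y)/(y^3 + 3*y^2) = (y^2 - 6*y - 16)/(y*(y + 3))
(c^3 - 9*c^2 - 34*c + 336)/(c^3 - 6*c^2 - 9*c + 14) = (c^2 - 2*c - 48)/(c^2 + c - 2)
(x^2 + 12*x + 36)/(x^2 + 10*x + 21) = (x^2 + 12*x + 36)/(x^2 + 10*x + 21)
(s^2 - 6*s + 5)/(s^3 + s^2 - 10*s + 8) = (s - 5)/(s^2 + 2*s - 8)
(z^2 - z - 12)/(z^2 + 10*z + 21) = (z - 4)/(z + 7)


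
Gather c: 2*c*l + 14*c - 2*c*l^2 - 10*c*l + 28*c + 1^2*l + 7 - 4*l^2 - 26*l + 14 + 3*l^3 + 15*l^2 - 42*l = c*(-2*l^2 - 8*l + 42) + 3*l^3 + 11*l^2 - 67*l + 21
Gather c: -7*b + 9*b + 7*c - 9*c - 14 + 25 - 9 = 2*b - 2*c + 2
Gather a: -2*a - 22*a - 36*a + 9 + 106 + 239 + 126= 480 - 60*a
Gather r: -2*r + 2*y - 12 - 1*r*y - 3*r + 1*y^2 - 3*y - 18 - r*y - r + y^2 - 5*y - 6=r*(-2*y - 6) + 2*y^2 - 6*y - 36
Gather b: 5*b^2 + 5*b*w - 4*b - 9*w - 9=5*b^2 + b*(5*w - 4) - 9*w - 9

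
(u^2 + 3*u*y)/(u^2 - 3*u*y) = (u + 3*y)/(u - 3*y)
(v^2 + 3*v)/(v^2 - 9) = v/(v - 3)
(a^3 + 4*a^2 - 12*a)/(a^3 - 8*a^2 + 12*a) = (a + 6)/(a - 6)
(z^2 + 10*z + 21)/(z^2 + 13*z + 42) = (z + 3)/(z + 6)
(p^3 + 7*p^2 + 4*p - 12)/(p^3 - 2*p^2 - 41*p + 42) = (p + 2)/(p - 7)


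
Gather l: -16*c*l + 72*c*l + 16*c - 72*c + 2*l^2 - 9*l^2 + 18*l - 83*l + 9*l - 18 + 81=-56*c - 7*l^2 + l*(56*c - 56) + 63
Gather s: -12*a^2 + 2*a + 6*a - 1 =-12*a^2 + 8*a - 1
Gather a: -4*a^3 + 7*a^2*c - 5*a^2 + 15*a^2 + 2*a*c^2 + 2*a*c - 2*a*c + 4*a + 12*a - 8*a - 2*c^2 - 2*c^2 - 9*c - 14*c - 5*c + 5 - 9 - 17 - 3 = -4*a^3 + a^2*(7*c + 10) + a*(2*c^2 + 8) - 4*c^2 - 28*c - 24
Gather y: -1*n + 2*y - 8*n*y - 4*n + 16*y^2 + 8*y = -5*n + 16*y^2 + y*(10 - 8*n)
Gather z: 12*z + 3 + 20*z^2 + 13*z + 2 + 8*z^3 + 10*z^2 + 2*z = 8*z^3 + 30*z^2 + 27*z + 5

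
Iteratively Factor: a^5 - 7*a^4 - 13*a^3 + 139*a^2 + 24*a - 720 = (a + 3)*(a^4 - 10*a^3 + 17*a^2 + 88*a - 240) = (a - 5)*(a + 3)*(a^3 - 5*a^2 - 8*a + 48) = (a - 5)*(a + 3)^2*(a^2 - 8*a + 16) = (a - 5)*(a - 4)*(a + 3)^2*(a - 4)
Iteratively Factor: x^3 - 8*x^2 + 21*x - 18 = (x - 3)*(x^2 - 5*x + 6) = (x - 3)*(x - 2)*(x - 3)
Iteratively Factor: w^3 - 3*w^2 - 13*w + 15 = (w - 5)*(w^2 + 2*w - 3) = (w - 5)*(w + 3)*(w - 1)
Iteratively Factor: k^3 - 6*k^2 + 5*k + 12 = (k - 3)*(k^2 - 3*k - 4) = (k - 3)*(k + 1)*(k - 4)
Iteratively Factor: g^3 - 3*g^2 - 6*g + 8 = (g - 1)*(g^2 - 2*g - 8) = (g - 1)*(g + 2)*(g - 4)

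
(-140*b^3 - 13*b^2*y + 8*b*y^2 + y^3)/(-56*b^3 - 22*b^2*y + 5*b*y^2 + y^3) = (5*b + y)/(2*b + y)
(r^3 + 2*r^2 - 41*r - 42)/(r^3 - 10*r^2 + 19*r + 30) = (r + 7)/(r - 5)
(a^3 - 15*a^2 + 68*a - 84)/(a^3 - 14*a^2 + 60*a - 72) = (a - 7)/(a - 6)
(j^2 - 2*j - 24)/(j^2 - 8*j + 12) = (j + 4)/(j - 2)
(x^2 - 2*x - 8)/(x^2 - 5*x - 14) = (x - 4)/(x - 7)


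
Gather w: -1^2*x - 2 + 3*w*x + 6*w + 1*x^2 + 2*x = w*(3*x + 6) + x^2 + x - 2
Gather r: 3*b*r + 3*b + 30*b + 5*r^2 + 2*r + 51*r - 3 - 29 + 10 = 33*b + 5*r^2 + r*(3*b + 53) - 22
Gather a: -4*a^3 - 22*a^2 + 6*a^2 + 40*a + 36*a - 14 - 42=-4*a^3 - 16*a^2 + 76*a - 56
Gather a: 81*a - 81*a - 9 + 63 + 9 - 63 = 0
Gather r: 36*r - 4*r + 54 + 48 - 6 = 32*r + 96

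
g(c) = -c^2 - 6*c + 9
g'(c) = -2*c - 6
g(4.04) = -31.56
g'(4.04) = -14.08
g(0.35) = 6.78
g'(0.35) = -6.70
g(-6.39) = 6.51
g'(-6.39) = 6.78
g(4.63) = -40.22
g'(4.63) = -15.26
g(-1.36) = 15.31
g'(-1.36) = -3.28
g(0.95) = 2.40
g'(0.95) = -7.90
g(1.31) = -0.58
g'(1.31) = -8.62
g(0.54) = 5.47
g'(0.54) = -7.08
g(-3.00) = 18.00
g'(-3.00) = 0.00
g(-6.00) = 9.00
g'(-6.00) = 6.00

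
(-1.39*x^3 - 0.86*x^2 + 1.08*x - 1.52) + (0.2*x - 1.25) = -1.39*x^3 - 0.86*x^2 + 1.28*x - 2.77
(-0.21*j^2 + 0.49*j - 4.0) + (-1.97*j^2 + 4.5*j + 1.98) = -2.18*j^2 + 4.99*j - 2.02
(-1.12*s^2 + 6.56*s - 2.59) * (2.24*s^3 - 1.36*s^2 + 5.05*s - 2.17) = -2.5088*s^5 + 16.2176*s^4 - 20.3792*s^3 + 39.0808*s^2 - 27.3147*s + 5.6203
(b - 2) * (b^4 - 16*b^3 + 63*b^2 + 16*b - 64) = b^5 - 18*b^4 + 95*b^3 - 110*b^2 - 96*b + 128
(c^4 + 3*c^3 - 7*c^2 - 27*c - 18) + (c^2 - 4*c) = c^4 + 3*c^3 - 6*c^2 - 31*c - 18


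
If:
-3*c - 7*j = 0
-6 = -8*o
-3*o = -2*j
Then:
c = -21/8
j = 9/8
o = 3/4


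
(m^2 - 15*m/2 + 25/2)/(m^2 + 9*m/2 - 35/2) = (m - 5)/(m + 7)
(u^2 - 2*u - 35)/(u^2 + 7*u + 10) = (u - 7)/(u + 2)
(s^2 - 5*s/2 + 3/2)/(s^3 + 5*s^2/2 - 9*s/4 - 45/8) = 4*(s - 1)/(4*s^2 + 16*s + 15)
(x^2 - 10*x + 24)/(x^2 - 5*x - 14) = (-x^2 + 10*x - 24)/(-x^2 + 5*x + 14)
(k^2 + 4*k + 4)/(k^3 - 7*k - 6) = (k + 2)/(k^2 - 2*k - 3)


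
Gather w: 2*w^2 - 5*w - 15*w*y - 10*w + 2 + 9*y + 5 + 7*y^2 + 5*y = 2*w^2 + w*(-15*y - 15) + 7*y^2 + 14*y + 7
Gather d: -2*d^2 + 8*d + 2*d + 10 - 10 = -2*d^2 + 10*d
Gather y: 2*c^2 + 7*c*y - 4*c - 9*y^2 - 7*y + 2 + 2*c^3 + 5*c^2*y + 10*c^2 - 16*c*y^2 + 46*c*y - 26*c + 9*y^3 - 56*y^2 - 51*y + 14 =2*c^3 + 12*c^2 - 30*c + 9*y^3 + y^2*(-16*c - 65) + y*(5*c^2 + 53*c - 58) + 16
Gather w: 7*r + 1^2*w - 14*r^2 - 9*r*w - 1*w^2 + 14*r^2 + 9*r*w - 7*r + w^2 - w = 0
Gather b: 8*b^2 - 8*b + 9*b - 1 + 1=8*b^2 + b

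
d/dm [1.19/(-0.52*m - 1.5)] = 0.6188/(0.52*m + 1.5)^2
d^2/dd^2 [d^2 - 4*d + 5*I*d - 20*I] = 2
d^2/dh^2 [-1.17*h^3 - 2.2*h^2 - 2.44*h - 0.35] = -7.02*h - 4.4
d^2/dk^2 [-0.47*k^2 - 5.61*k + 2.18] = -0.940000000000000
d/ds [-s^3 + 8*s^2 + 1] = s*(16 - 3*s)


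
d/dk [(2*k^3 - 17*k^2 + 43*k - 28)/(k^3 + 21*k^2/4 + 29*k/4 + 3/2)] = 8*(55*k^4 - 114*k^3 - 512*k^2 + 486*k + 535)/(16*k^6 + 168*k^5 + 673*k^4 + 1266*k^3 + 1093*k^2 + 348*k + 36)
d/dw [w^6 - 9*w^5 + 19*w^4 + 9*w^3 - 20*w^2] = w*(6*w^4 - 45*w^3 + 76*w^2 + 27*w - 40)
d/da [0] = 0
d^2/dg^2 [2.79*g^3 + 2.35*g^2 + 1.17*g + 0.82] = 16.74*g + 4.7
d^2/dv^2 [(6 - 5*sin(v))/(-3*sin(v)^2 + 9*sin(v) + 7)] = (45*sin(v)^5 - 81*sin(v)^4 + 1026*sin(v)^3 - 981*sin(v)^2 - 979*sin(v) + 1854)/(-3*sin(v)^2 + 9*sin(v) + 7)^3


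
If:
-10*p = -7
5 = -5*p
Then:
No Solution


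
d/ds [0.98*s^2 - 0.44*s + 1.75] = 1.96*s - 0.44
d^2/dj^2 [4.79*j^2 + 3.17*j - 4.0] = 9.58000000000000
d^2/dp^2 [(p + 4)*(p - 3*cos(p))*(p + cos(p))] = 2*p^2*cos(p) + 8*sqrt(2)*p*sin(p + pi/4) + 6*p*cos(2*p) + 6*p + 16*sin(p) + 6*sin(2*p) - 4*cos(p) + 24*cos(2*p) + 8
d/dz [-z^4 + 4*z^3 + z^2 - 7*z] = -4*z^3 + 12*z^2 + 2*z - 7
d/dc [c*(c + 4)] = 2*c + 4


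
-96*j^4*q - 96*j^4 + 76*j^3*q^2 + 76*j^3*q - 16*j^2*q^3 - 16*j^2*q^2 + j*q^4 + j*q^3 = (-8*j + q)*(-6*j + q)*(-2*j + q)*(j*q + j)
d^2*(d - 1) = d^3 - d^2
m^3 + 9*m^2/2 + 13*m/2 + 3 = (m + 1)*(m + 3/2)*(m + 2)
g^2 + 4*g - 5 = (g - 1)*(g + 5)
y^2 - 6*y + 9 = (y - 3)^2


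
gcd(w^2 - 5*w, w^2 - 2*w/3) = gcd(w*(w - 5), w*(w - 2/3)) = w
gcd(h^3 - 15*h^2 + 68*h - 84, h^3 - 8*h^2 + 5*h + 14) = h^2 - 9*h + 14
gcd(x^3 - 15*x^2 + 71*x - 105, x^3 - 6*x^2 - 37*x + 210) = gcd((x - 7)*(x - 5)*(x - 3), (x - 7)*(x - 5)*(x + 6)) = x^2 - 12*x + 35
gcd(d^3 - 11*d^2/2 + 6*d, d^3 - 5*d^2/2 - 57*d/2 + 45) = d - 3/2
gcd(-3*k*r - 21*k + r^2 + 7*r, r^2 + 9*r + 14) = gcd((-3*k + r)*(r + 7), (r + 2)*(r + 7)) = r + 7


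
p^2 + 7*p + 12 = (p + 3)*(p + 4)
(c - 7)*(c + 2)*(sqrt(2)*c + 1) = sqrt(2)*c^3 - 5*sqrt(2)*c^2 + c^2 - 14*sqrt(2)*c - 5*c - 14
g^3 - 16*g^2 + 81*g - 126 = (g - 7)*(g - 6)*(g - 3)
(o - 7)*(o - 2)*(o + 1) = o^3 - 8*o^2 + 5*o + 14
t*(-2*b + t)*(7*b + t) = -14*b^2*t + 5*b*t^2 + t^3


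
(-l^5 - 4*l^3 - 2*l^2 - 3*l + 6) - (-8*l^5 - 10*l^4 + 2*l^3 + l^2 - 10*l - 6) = 7*l^5 + 10*l^4 - 6*l^3 - 3*l^2 + 7*l + 12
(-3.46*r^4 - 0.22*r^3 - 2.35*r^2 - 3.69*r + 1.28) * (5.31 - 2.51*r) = 8.6846*r^5 - 17.8204*r^4 + 4.7303*r^3 - 3.2166*r^2 - 22.8067*r + 6.7968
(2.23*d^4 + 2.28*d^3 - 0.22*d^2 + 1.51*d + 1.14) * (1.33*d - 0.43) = 2.9659*d^5 + 2.0735*d^4 - 1.273*d^3 + 2.1029*d^2 + 0.8669*d - 0.4902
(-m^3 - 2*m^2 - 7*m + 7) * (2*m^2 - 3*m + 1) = -2*m^5 - m^4 - 9*m^3 + 33*m^2 - 28*m + 7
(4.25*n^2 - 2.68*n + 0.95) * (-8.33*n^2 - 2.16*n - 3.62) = -35.4025*n^4 + 13.1444*n^3 - 17.5097*n^2 + 7.6496*n - 3.439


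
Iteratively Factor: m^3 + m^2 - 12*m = (m)*(m^2 + m - 12) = m*(m + 4)*(m - 3)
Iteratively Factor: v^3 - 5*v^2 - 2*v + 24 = (v - 3)*(v^2 - 2*v - 8) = (v - 3)*(v + 2)*(v - 4)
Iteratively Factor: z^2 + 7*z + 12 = (z + 3)*(z + 4)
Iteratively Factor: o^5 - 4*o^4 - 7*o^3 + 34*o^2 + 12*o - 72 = (o - 2)*(o^4 - 2*o^3 - 11*o^2 + 12*o + 36) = (o - 3)*(o - 2)*(o^3 + o^2 - 8*o - 12) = (o - 3)*(o - 2)*(o + 2)*(o^2 - o - 6) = (o - 3)^2*(o - 2)*(o + 2)*(o + 2)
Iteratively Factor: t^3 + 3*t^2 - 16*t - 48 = (t + 4)*(t^2 - t - 12) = (t - 4)*(t + 4)*(t + 3)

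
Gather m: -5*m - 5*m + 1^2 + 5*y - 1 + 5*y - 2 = -10*m + 10*y - 2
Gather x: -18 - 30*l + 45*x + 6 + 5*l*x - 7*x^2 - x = -30*l - 7*x^2 + x*(5*l + 44) - 12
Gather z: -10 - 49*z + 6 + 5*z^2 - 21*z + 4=5*z^2 - 70*z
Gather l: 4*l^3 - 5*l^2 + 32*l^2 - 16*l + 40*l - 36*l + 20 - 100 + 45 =4*l^3 + 27*l^2 - 12*l - 35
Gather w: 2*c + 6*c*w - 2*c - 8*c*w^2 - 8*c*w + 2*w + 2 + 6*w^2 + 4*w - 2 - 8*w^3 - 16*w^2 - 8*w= -8*w^3 + w^2*(-8*c - 10) + w*(-2*c - 2)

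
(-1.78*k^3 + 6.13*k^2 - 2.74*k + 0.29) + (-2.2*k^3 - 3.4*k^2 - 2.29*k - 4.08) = -3.98*k^3 + 2.73*k^2 - 5.03*k - 3.79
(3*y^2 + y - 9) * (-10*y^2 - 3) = -30*y^4 - 10*y^3 + 81*y^2 - 3*y + 27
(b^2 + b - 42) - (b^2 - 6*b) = 7*b - 42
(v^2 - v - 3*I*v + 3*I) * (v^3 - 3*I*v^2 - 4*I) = v^5 - v^4 - 6*I*v^4 - 9*v^3 + 6*I*v^3 + 9*v^2 - 4*I*v^2 - 12*v + 4*I*v + 12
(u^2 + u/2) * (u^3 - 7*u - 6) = u^5 + u^4/2 - 7*u^3 - 19*u^2/2 - 3*u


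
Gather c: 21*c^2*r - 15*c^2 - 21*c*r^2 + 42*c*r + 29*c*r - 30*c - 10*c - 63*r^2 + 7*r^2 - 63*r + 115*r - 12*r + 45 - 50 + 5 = c^2*(21*r - 15) + c*(-21*r^2 + 71*r - 40) - 56*r^2 + 40*r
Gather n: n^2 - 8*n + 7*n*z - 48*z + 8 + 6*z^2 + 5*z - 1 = n^2 + n*(7*z - 8) + 6*z^2 - 43*z + 7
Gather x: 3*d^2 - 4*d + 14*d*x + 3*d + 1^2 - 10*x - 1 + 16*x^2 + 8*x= 3*d^2 - d + 16*x^2 + x*(14*d - 2)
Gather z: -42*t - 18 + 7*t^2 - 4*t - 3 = 7*t^2 - 46*t - 21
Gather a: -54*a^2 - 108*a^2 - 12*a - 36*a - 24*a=-162*a^2 - 72*a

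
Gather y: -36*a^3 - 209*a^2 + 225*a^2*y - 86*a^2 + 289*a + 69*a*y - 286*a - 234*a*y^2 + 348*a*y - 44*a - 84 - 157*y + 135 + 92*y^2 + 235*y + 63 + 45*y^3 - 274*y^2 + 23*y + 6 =-36*a^3 - 295*a^2 - 41*a + 45*y^3 + y^2*(-234*a - 182) + y*(225*a^2 + 417*a + 101) + 120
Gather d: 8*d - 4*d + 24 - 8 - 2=4*d + 14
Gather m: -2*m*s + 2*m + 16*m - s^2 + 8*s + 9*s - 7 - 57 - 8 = m*(18 - 2*s) - s^2 + 17*s - 72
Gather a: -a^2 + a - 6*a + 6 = -a^2 - 5*a + 6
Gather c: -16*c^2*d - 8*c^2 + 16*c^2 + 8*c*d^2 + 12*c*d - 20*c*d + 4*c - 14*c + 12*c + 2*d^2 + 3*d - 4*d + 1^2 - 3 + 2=c^2*(8 - 16*d) + c*(8*d^2 - 8*d + 2) + 2*d^2 - d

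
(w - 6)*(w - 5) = w^2 - 11*w + 30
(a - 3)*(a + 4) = a^2 + a - 12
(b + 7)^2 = b^2 + 14*b + 49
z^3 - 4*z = z*(z - 2)*(z + 2)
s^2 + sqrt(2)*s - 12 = (s - 2*sqrt(2))*(s + 3*sqrt(2))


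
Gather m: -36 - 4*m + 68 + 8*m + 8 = 4*m + 40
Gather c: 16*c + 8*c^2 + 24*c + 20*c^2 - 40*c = 28*c^2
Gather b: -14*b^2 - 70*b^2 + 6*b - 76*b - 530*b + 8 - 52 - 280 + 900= -84*b^2 - 600*b + 576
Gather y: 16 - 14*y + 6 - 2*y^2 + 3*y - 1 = -2*y^2 - 11*y + 21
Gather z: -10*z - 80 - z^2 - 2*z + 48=-z^2 - 12*z - 32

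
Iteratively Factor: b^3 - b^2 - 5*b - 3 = (b + 1)*(b^2 - 2*b - 3) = (b + 1)^2*(b - 3)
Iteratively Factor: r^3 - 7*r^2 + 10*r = (r - 5)*(r^2 - 2*r) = r*(r - 5)*(r - 2)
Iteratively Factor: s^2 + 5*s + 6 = (s + 3)*(s + 2)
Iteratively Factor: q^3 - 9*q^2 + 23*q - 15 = (q - 5)*(q^2 - 4*q + 3) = (q - 5)*(q - 1)*(q - 3)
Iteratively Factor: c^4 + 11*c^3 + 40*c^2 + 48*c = (c + 3)*(c^3 + 8*c^2 + 16*c) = c*(c + 3)*(c^2 + 8*c + 16) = c*(c + 3)*(c + 4)*(c + 4)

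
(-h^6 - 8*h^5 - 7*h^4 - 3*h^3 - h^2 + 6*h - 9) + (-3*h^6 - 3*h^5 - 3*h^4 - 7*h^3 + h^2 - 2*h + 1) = -4*h^6 - 11*h^5 - 10*h^4 - 10*h^3 + 4*h - 8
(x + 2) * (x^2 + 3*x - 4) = x^3 + 5*x^2 + 2*x - 8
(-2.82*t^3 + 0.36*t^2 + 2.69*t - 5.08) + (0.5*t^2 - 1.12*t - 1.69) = -2.82*t^3 + 0.86*t^2 + 1.57*t - 6.77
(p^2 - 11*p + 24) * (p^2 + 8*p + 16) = p^4 - 3*p^3 - 48*p^2 + 16*p + 384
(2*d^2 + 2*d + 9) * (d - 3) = 2*d^3 - 4*d^2 + 3*d - 27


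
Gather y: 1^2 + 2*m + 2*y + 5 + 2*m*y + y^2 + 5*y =2*m + y^2 + y*(2*m + 7) + 6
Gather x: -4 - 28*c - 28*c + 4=-56*c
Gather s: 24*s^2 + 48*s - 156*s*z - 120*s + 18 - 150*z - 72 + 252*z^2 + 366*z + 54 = 24*s^2 + s*(-156*z - 72) + 252*z^2 + 216*z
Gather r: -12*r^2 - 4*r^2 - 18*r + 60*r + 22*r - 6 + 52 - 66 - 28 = -16*r^2 + 64*r - 48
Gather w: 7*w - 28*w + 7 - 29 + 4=-21*w - 18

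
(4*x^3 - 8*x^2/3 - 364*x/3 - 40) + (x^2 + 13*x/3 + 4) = 4*x^3 - 5*x^2/3 - 117*x - 36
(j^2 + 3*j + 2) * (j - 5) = j^3 - 2*j^2 - 13*j - 10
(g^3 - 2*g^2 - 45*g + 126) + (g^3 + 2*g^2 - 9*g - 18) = 2*g^3 - 54*g + 108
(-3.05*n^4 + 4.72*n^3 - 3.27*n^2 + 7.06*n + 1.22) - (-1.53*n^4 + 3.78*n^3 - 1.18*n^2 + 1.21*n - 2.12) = -1.52*n^4 + 0.94*n^3 - 2.09*n^2 + 5.85*n + 3.34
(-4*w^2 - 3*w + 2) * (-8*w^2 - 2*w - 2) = 32*w^4 + 32*w^3 - 2*w^2 + 2*w - 4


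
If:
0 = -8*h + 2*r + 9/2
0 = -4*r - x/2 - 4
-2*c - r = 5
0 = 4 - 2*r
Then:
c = -7/2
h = 17/16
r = 2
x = -24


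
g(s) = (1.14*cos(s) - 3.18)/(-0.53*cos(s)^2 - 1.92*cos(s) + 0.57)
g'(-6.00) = 0.73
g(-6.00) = 1.18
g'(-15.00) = -0.56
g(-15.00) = -2.35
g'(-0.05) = -0.12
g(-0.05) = 1.09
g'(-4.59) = 7.88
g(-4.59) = -4.17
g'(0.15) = 0.36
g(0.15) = 1.11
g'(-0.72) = -3.67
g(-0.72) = 1.98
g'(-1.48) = -37.39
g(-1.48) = -7.86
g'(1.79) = 4.95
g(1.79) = -3.56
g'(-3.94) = 0.74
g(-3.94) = -2.41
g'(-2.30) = -0.84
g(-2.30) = -2.44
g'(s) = (-1.06*sin(s)*cos(s) - 1.92*sin(s))*(1.14*cos(s) - 3.18)/(-0.53*cos(s)^2 - 1.92*cos(s) + 0.57)^2 - 1.14*sin(s)/(-0.53*cos(s)^2 - 1.92*cos(s) + 0.57)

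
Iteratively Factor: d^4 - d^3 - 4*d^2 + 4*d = (d - 2)*(d^3 + d^2 - 2*d) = d*(d - 2)*(d^2 + d - 2) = d*(d - 2)*(d - 1)*(d + 2)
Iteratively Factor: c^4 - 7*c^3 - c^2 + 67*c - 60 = (c - 1)*(c^3 - 6*c^2 - 7*c + 60) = (c - 4)*(c - 1)*(c^2 - 2*c - 15) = (c - 4)*(c - 1)*(c + 3)*(c - 5)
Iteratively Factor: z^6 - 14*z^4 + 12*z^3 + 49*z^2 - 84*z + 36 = (z + 3)*(z^5 - 3*z^4 - 5*z^3 + 27*z^2 - 32*z + 12) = (z + 3)^2*(z^4 - 6*z^3 + 13*z^2 - 12*z + 4) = (z - 2)*(z + 3)^2*(z^3 - 4*z^2 + 5*z - 2) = (z - 2)*(z - 1)*(z + 3)^2*(z^2 - 3*z + 2) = (z - 2)*(z - 1)^2*(z + 3)^2*(z - 2)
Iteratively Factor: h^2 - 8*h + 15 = (h - 3)*(h - 5)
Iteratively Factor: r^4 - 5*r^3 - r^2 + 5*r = (r - 5)*(r^3 - r) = r*(r - 5)*(r^2 - 1) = r*(r - 5)*(r + 1)*(r - 1)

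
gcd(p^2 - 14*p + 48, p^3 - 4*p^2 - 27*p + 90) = p - 6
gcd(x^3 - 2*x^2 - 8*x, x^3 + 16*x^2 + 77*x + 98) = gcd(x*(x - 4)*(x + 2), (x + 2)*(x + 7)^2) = x + 2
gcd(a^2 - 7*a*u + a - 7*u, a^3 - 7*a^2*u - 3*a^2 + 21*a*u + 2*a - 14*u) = -a + 7*u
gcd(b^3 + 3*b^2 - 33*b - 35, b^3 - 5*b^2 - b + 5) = b^2 - 4*b - 5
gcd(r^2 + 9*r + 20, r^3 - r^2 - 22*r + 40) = r + 5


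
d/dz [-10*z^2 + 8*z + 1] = 8 - 20*z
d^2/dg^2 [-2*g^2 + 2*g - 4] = -4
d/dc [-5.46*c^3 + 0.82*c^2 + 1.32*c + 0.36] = -16.38*c^2 + 1.64*c + 1.32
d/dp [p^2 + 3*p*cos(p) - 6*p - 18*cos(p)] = -3*p*sin(p) + 2*p + 18*sin(p) + 3*cos(p) - 6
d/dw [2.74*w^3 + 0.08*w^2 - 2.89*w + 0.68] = 8.22*w^2 + 0.16*w - 2.89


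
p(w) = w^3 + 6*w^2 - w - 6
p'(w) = 3*w^2 + 12*w - 1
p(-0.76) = -2.21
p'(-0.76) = -8.39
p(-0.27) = -5.31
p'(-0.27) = -4.02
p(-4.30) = 29.73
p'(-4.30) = 2.87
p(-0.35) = -4.96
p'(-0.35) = -4.83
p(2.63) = 51.06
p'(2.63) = 51.31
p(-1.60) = 6.86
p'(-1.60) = -12.52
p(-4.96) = 24.55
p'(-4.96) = 13.28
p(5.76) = 378.41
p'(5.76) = 167.65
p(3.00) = 72.00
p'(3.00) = 62.00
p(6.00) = 420.00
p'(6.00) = 179.00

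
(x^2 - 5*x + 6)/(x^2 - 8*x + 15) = (x - 2)/(x - 5)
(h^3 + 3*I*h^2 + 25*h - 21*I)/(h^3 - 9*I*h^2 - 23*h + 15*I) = (h + 7*I)/(h - 5*I)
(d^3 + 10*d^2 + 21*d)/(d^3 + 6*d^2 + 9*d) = (d + 7)/(d + 3)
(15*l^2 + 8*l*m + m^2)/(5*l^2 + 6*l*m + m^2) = (3*l + m)/(l + m)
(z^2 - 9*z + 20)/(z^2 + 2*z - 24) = (z - 5)/(z + 6)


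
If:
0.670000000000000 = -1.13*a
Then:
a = -0.59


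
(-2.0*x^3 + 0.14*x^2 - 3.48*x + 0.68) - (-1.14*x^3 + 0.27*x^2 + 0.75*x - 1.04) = -0.86*x^3 - 0.13*x^2 - 4.23*x + 1.72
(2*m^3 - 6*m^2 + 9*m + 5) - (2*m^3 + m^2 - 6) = -7*m^2 + 9*m + 11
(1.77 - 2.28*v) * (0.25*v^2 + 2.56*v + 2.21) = -0.57*v^3 - 5.3943*v^2 - 0.507599999999999*v + 3.9117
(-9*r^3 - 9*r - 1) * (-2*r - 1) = 18*r^4 + 9*r^3 + 18*r^2 + 11*r + 1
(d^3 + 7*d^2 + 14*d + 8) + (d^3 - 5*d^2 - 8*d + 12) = 2*d^3 + 2*d^2 + 6*d + 20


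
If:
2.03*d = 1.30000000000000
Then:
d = 0.64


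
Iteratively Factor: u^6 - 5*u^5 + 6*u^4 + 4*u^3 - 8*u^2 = (u - 2)*(u^5 - 3*u^4 + 4*u^2) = u*(u - 2)*(u^4 - 3*u^3 + 4*u) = u*(u - 2)^2*(u^3 - u^2 - 2*u) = u*(u - 2)^3*(u^2 + u) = u^2*(u - 2)^3*(u + 1)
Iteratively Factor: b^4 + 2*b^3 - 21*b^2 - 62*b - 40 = (b + 1)*(b^3 + b^2 - 22*b - 40) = (b + 1)*(b + 2)*(b^2 - b - 20) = (b - 5)*(b + 1)*(b + 2)*(b + 4)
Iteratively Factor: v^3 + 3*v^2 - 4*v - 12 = (v + 2)*(v^2 + v - 6) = (v + 2)*(v + 3)*(v - 2)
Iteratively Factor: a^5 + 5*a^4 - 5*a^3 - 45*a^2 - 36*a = (a + 1)*(a^4 + 4*a^3 - 9*a^2 - 36*a) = (a + 1)*(a + 4)*(a^3 - 9*a) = (a - 3)*(a + 1)*(a + 4)*(a^2 + 3*a) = a*(a - 3)*(a + 1)*(a + 4)*(a + 3)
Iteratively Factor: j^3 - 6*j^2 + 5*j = (j)*(j^2 - 6*j + 5) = j*(j - 5)*(j - 1)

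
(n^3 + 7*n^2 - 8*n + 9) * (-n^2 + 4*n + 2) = -n^5 - 3*n^4 + 38*n^3 - 27*n^2 + 20*n + 18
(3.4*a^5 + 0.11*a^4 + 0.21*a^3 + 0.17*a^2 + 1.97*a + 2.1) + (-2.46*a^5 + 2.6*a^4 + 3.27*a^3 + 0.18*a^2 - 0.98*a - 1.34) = 0.94*a^5 + 2.71*a^4 + 3.48*a^3 + 0.35*a^2 + 0.99*a + 0.76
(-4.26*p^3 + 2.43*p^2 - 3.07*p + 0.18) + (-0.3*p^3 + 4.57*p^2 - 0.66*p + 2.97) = -4.56*p^3 + 7.0*p^2 - 3.73*p + 3.15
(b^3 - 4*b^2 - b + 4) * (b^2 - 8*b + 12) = b^5 - 12*b^4 + 43*b^3 - 36*b^2 - 44*b + 48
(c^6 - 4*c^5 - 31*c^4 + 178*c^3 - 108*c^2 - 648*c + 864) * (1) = c^6 - 4*c^5 - 31*c^4 + 178*c^3 - 108*c^2 - 648*c + 864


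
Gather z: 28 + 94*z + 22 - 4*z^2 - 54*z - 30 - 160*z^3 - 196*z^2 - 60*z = -160*z^3 - 200*z^2 - 20*z + 20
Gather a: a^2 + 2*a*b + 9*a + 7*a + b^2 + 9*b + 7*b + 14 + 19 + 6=a^2 + a*(2*b + 16) + b^2 + 16*b + 39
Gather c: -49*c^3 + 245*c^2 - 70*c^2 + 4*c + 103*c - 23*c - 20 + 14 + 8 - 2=-49*c^3 + 175*c^2 + 84*c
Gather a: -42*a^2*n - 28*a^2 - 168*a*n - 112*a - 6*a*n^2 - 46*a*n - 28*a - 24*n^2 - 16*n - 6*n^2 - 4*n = a^2*(-42*n - 28) + a*(-6*n^2 - 214*n - 140) - 30*n^2 - 20*n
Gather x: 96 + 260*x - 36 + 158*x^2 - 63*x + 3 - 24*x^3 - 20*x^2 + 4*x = -24*x^3 + 138*x^2 + 201*x + 63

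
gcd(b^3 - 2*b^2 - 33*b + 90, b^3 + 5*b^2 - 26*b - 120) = b^2 + b - 30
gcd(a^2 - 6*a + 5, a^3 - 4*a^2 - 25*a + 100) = a - 5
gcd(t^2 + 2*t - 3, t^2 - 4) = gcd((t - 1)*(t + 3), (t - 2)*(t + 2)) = 1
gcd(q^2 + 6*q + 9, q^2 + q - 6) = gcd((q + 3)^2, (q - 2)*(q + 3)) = q + 3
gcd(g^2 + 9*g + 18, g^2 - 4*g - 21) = g + 3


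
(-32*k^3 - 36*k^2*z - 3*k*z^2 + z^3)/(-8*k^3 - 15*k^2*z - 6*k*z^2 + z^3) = (4*k + z)/(k + z)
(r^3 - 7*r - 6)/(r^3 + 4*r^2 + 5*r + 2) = (r - 3)/(r + 1)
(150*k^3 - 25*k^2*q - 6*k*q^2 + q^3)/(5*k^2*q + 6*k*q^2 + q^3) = (30*k^2 - 11*k*q + q^2)/(q*(k + q))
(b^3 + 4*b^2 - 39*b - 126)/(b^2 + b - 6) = (b^2 + b - 42)/(b - 2)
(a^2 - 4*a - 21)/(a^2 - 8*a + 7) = (a + 3)/(a - 1)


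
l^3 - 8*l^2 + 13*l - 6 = (l - 6)*(l - 1)^2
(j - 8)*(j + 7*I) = j^2 - 8*j + 7*I*j - 56*I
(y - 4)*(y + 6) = y^2 + 2*y - 24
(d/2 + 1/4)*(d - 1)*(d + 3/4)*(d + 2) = d^4/2 + 9*d^3/8 - 3*d^2/16 - 17*d/16 - 3/8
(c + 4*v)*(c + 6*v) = c^2 + 10*c*v + 24*v^2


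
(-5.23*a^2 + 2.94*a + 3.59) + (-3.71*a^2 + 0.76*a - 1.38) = -8.94*a^2 + 3.7*a + 2.21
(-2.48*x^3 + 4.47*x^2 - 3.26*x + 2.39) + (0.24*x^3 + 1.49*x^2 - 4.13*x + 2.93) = -2.24*x^3 + 5.96*x^2 - 7.39*x + 5.32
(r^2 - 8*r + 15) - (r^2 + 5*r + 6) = 9 - 13*r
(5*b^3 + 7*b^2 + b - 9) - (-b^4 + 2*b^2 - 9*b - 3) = b^4 + 5*b^3 + 5*b^2 + 10*b - 6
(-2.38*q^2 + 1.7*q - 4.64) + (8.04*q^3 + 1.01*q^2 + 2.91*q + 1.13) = 8.04*q^3 - 1.37*q^2 + 4.61*q - 3.51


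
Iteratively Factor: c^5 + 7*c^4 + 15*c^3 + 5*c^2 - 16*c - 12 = (c + 1)*(c^4 + 6*c^3 + 9*c^2 - 4*c - 12) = (c + 1)*(c + 2)*(c^3 + 4*c^2 + c - 6) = (c + 1)*(c + 2)^2*(c^2 + 2*c - 3) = (c - 1)*(c + 1)*(c + 2)^2*(c + 3)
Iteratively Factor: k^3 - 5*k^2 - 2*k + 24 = (k - 3)*(k^2 - 2*k - 8) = (k - 3)*(k + 2)*(k - 4)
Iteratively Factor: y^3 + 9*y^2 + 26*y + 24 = (y + 4)*(y^2 + 5*y + 6) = (y + 3)*(y + 4)*(y + 2)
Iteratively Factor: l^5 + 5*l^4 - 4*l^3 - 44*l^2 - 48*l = (l)*(l^4 + 5*l^3 - 4*l^2 - 44*l - 48) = l*(l + 4)*(l^3 + l^2 - 8*l - 12) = l*(l - 3)*(l + 4)*(l^2 + 4*l + 4) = l*(l - 3)*(l + 2)*(l + 4)*(l + 2)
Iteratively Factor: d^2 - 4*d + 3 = (d - 1)*(d - 3)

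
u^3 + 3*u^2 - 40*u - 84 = (u - 6)*(u + 2)*(u + 7)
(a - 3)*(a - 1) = a^2 - 4*a + 3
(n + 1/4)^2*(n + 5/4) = n^3 + 7*n^2/4 + 11*n/16 + 5/64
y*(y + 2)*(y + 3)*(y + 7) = y^4 + 12*y^3 + 41*y^2 + 42*y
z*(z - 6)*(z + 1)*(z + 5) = z^4 - 31*z^2 - 30*z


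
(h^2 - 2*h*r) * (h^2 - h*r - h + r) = h^4 - 3*h^3*r - h^3 + 2*h^2*r^2 + 3*h^2*r - 2*h*r^2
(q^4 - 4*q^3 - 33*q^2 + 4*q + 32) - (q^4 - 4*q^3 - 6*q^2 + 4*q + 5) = 27 - 27*q^2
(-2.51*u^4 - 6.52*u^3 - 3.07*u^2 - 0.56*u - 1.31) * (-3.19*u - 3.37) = 8.0069*u^5 + 29.2575*u^4 + 31.7657*u^3 + 12.1323*u^2 + 6.0661*u + 4.4147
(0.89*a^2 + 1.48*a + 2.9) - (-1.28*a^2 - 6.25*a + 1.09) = 2.17*a^2 + 7.73*a + 1.81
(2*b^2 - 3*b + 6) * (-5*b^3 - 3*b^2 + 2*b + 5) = -10*b^5 + 9*b^4 - 17*b^3 - 14*b^2 - 3*b + 30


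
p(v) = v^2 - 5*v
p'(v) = 2*v - 5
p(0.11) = -0.54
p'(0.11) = -4.78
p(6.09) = 6.64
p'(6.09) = 7.18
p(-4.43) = 41.77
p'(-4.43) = -13.86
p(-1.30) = 8.19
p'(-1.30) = -7.60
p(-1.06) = 6.42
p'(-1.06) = -7.12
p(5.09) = 0.46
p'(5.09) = 5.18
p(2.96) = -6.04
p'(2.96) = 0.92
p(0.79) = -3.33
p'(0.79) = -3.42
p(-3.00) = 24.00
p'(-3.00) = -11.00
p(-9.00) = 126.00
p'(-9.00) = -23.00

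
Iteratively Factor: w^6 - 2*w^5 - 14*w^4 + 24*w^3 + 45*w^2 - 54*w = (w - 3)*(w^5 + w^4 - 11*w^3 - 9*w^2 + 18*w) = (w - 3)*(w + 2)*(w^4 - w^3 - 9*w^2 + 9*w) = w*(w - 3)*(w + 2)*(w^3 - w^2 - 9*w + 9) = w*(w - 3)^2*(w + 2)*(w^2 + 2*w - 3) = w*(w - 3)^2*(w - 1)*(w + 2)*(w + 3)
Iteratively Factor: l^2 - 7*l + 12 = (l - 4)*(l - 3)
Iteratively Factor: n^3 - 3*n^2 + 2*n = (n)*(n^2 - 3*n + 2) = n*(n - 1)*(n - 2)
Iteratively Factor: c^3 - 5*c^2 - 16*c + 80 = (c - 5)*(c^2 - 16) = (c - 5)*(c + 4)*(c - 4)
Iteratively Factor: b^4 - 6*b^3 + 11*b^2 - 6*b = (b)*(b^3 - 6*b^2 + 11*b - 6) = b*(b - 1)*(b^2 - 5*b + 6) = b*(b - 3)*(b - 1)*(b - 2)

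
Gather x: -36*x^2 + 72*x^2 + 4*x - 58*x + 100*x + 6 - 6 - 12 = 36*x^2 + 46*x - 12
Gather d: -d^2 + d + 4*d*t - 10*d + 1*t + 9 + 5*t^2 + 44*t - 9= -d^2 + d*(4*t - 9) + 5*t^2 + 45*t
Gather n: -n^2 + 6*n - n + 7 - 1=-n^2 + 5*n + 6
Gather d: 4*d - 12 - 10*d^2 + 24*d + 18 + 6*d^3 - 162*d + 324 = 6*d^3 - 10*d^2 - 134*d + 330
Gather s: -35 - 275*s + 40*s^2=40*s^2 - 275*s - 35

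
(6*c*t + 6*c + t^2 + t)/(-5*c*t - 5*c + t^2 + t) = (6*c + t)/(-5*c + t)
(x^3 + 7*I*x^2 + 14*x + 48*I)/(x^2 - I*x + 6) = x + 8*I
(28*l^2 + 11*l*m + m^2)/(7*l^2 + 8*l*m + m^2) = (4*l + m)/(l + m)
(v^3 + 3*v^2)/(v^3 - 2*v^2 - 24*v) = v*(v + 3)/(v^2 - 2*v - 24)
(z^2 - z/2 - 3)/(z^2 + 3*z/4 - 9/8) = 4*(z - 2)/(4*z - 3)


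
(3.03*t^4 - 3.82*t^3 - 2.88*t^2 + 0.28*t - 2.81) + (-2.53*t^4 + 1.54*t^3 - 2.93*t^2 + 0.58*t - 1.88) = 0.5*t^4 - 2.28*t^3 - 5.81*t^2 + 0.86*t - 4.69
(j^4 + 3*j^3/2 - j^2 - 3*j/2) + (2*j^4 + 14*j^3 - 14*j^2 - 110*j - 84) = 3*j^4 + 31*j^3/2 - 15*j^2 - 223*j/2 - 84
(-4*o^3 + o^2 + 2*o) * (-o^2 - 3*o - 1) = 4*o^5 + 11*o^4 - o^3 - 7*o^2 - 2*o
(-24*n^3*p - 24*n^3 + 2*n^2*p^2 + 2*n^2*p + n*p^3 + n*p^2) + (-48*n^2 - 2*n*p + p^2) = -24*n^3*p - 24*n^3 + 2*n^2*p^2 + 2*n^2*p - 48*n^2 + n*p^3 + n*p^2 - 2*n*p + p^2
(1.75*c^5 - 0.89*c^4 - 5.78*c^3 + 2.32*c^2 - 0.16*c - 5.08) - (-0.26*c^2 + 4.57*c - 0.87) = 1.75*c^5 - 0.89*c^4 - 5.78*c^3 + 2.58*c^2 - 4.73*c - 4.21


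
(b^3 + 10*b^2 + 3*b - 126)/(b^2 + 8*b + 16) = (b^3 + 10*b^2 + 3*b - 126)/(b^2 + 8*b + 16)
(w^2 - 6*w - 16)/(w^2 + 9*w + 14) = (w - 8)/(w + 7)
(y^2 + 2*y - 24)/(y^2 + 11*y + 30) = (y - 4)/(y + 5)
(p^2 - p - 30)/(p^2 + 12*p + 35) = (p - 6)/(p + 7)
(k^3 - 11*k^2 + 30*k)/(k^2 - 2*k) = (k^2 - 11*k + 30)/(k - 2)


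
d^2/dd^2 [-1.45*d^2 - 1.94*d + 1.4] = -2.90000000000000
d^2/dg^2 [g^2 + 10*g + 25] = 2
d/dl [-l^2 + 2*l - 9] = 2 - 2*l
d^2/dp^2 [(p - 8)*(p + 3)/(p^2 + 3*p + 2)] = 4*(-4*p^3 - 39*p^2 - 93*p - 67)/(p^6 + 9*p^5 + 33*p^4 + 63*p^3 + 66*p^2 + 36*p + 8)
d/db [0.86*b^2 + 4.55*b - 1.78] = 1.72*b + 4.55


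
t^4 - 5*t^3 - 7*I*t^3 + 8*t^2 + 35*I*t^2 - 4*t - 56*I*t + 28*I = (t - 2)^2*(t - 1)*(t - 7*I)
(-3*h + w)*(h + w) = -3*h^2 - 2*h*w + w^2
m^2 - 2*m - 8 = (m - 4)*(m + 2)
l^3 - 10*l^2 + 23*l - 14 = (l - 7)*(l - 2)*(l - 1)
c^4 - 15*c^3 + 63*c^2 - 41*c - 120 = (c - 8)*(c - 5)*(c - 3)*(c + 1)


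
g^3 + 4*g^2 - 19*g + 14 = (g - 2)*(g - 1)*(g + 7)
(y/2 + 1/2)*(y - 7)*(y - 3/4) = y^3/2 - 27*y^2/8 - 5*y/4 + 21/8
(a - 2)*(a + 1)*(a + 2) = a^3 + a^2 - 4*a - 4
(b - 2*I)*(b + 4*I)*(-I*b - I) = -I*b^3 + 2*b^2 - I*b^2 + 2*b - 8*I*b - 8*I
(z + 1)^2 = z^2 + 2*z + 1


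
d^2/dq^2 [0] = 0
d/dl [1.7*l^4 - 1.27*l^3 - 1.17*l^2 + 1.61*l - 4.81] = 6.8*l^3 - 3.81*l^2 - 2.34*l + 1.61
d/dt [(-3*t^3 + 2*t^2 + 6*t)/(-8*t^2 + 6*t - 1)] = (24*t^4 - 36*t^3 + 69*t^2 - 4*t - 6)/(64*t^4 - 96*t^3 + 52*t^2 - 12*t + 1)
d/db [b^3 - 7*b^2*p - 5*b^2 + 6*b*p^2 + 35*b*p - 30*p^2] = 3*b^2 - 14*b*p - 10*b + 6*p^2 + 35*p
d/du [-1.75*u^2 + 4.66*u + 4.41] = 4.66 - 3.5*u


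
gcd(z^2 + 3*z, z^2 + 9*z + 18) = z + 3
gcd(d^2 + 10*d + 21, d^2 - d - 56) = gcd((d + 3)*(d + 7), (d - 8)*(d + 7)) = d + 7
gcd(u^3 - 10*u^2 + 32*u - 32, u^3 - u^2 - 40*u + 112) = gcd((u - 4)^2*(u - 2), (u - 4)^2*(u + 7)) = u^2 - 8*u + 16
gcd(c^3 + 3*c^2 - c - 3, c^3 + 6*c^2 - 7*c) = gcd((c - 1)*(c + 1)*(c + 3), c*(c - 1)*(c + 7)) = c - 1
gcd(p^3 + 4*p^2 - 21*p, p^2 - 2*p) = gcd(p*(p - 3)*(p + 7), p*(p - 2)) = p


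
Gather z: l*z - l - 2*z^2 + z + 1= -l - 2*z^2 + z*(l + 1) + 1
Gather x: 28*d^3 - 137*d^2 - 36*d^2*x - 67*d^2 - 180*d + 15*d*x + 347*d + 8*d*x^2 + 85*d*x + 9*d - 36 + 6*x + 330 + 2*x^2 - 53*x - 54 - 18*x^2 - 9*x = 28*d^3 - 204*d^2 + 176*d + x^2*(8*d - 16) + x*(-36*d^2 + 100*d - 56) + 240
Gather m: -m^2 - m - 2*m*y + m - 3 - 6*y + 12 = -m^2 - 2*m*y - 6*y + 9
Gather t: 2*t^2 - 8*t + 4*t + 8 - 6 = 2*t^2 - 4*t + 2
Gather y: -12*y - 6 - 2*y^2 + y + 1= -2*y^2 - 11*y - 5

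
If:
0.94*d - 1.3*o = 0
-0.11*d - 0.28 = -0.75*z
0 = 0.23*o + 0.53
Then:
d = -3.19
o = -2.30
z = -0.09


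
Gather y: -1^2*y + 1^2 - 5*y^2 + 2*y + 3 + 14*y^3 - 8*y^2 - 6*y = 14*y^3 - 13*y^2 - 5*y + 4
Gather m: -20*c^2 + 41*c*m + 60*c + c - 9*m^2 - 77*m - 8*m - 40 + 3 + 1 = -20*c^2 + 61*c - 9*m^2 + m*(41*c - 85) - 36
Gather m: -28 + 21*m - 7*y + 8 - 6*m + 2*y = 15*m - 5*y - 20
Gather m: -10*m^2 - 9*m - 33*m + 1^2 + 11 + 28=-10*m^2 - 42*m + 40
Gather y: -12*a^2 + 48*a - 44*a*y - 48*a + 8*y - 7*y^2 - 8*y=-12*a^2 - 44*a*y - 7*y^2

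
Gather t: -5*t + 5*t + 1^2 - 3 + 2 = 0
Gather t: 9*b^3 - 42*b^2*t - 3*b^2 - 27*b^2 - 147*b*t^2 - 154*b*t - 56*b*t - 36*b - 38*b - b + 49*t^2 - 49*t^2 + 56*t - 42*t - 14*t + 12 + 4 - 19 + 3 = 9*b^3 - 30*b^2 - 147*b*t^2 - 75*b + t*(-42*b^2 - 210*b)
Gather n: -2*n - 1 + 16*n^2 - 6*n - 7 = 16*n^2 - 8*n - 8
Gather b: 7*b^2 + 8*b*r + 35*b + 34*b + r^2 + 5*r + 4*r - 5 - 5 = 7*b^2 + b*(8*r + 69) + r^2 + 9*r - 10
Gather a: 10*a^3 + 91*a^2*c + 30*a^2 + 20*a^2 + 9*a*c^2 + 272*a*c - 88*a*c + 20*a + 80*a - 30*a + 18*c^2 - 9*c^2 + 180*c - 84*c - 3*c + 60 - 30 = 10*a^3 + a^2*(91*c + 50) + a*(9*c^2 + 184*c + 70) + 9*c^2 + 93*c + 30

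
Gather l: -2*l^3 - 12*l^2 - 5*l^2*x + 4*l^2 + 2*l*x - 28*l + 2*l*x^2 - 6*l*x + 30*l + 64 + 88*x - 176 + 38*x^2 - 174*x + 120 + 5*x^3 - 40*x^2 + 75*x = -2*l^3 + l^2*(-5*x - 8) + l*(2*x^2 - 4*x + 2) + 5*x^3 - 2*x^2 - 11*x + 8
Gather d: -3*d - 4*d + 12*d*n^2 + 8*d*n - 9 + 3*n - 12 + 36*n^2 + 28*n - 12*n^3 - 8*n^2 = d*(12*n^2 + 8*n - 7) - 12*n^3 + 28*n^2 + 31*n - 21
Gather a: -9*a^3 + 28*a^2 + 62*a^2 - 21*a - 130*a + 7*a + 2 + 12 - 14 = -9*a^3 + 90*a^2 - 144*a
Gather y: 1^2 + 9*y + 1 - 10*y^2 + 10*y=-10*y^2 + 19*y + 2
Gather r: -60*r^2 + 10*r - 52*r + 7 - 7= -60*r^2 - 42*r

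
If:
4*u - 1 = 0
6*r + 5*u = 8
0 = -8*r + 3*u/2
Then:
No Solution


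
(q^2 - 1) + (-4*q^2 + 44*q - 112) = -3*q^2 + 44*q - 113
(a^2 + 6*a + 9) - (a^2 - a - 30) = 7*a + 39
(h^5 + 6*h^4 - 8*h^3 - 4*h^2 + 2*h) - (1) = h^5 + 6*h^4 - 8*h^3 - 4*h^2 + 2*h - 1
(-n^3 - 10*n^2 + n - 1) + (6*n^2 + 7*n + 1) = -n^3 - 4*n^2 + 8*n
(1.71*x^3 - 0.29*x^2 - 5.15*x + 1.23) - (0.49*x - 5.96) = 1.71*x^3 - 0.29*x^2 - 5.64*x + 7.19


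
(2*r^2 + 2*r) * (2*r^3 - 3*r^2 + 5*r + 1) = 4*r^5 - 2*r^4 + 4*r^3 + 12*r^2 + 2*r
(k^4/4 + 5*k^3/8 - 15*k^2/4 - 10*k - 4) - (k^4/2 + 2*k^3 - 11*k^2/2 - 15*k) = -k^4/4 - 11*k^3/8 + 7*k^2/4 + 5*k - 4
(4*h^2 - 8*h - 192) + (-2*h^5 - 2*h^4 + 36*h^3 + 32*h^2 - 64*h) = -2*h^5 - 2*h^4 + 36*h^3 + 36*h^2 - 72*h - 192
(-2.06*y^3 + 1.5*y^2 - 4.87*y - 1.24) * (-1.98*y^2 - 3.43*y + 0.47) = 4.0788*y^5 + 4.0958*y^4 + 3.5294*y^3 + 19.8643*y^2 + 1.9643*y - 0.5828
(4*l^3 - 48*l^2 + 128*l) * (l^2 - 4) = 4*l^5 - 48*l^4 + 112*l^3 + 192*l^2 - 512*l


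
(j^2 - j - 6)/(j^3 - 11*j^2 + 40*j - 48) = (j + 2)/(j^2 - 8*j + 16)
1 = 1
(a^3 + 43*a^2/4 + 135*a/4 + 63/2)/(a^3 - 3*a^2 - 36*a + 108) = (4*a^2 + 19*a + 21)/(4*(a^2 - 9*a + 18))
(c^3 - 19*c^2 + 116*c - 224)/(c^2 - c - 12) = (c^2 - 15*c + 56)/(c + 3)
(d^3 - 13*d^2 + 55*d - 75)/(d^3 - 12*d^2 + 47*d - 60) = (d - 5)/(d - 4)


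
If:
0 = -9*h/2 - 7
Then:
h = -14/9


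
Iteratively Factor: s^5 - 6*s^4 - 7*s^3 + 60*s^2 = (s - 5)*(s^4 - s^3 - 12*s^2) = s*(s - 5)*(s^3 - s^2 - 12*s) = s*(s - 5)*(s + 3)*(s^2 - 4*s) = s^2*(s - 5)*(s + 3)*(s - 4)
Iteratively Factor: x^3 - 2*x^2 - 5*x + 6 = (x - 1)*(x^2 - x - 6) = (x - 3)*(x - 1)*(x + 2)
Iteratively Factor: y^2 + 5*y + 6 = (y + 2)*(y + 3)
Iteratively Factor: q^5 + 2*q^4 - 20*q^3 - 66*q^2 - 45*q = (q)*(q^4 + 2*q^3 - 20*q^2 - 66*q - 45) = q*(q + 1)*(q^3 + q^2 - 21*q - 45) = q*(q + 1)*(q + 3)*(q^2 - 2*q - 15) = q*(q + 1)*(q + 3)^2*(q - 5)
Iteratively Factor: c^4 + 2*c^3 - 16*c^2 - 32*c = (c + 4)*(c^3 - 2*c^2 - 8*c) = (c - 4)*(c + 4)*(c^2 + 2*c) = c*(c - 4)*(c + 4)*(c + 2)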